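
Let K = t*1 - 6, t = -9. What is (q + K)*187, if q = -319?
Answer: -62458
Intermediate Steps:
K = -15 (K = -9*1 - 6 = -9 - 6 = -15)
(q + K)*187 = (-319 - 15)*187 = -334*187 = -62458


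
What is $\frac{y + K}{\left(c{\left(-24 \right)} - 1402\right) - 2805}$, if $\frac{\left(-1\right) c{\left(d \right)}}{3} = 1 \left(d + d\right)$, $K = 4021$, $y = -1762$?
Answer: $- \frac{2259}{4063} \approx -0.55599$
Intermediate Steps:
$c{\left(d \right)} = - 6 d$ ($c{\left(d \right)} = - 3 \cdot 1 \left(d + d\right) = - 3 \cdot 1 \cdot 2 d = - 3 \cdot 2 d = - 6 d$)
$\frac{y + K}{\left(c{\left(-24 \right)} - 1402\right) - 2805} = \frac{-1762 + 4021}{\left(\left(-6\right) \left(-24\right) - 1402\right) - 2805} = \frac{2259}{\left(144 - 1402\right) - 2805} = \frac{2259}{-1258 - 2805} = \frac{2259}{-4063} = 2259 \left(- \frac{1}{4063}\right) = - \frac{2259}{4063}$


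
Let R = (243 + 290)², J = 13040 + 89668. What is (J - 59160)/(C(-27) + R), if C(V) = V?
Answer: 21774/142031 ≈ 0.15330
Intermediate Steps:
J = 102708
R = 284089 (R = 533² = 284089)
(J - 59160)/(C(-27) + R) = (102708 - 59160)/(-27 + 284089) = 43548/284062 = 43548*(1/284062) = 21774/142031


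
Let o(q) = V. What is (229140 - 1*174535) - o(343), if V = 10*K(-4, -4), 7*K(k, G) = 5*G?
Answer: 382435/7 ≈ 54634.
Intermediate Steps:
K(k, G) = 5*G/7 (K(k, G) = (5*G)/7 = 5*G/7)
V = -200/7 (V = 10*((5/7)*(-4)) = 10*(-20/7) = -200/7 ≈ -28.571)
o(q) = -200/7
(229140 - 1*174535) - o(343) = (229140 - 1*174535) - 1*(-200/7) = (229140 - 174535) + 200/7 = 54605 + 200/7 = 382435/7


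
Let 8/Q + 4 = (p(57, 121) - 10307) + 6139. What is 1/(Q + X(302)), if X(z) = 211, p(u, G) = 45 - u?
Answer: 523/110352 ≈ 0.0047394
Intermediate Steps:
Q = -1/523 (Q = 8/(-4 + (((45 - 1*57) - 10307) + 6139)) = 8/(-4 + (((45 - 57) - 10307) + 6139)) = 8/(-4 + ((-12 - 10307) + 6139)) = 8/(-4 + (-10319 + 6139)) = 8/(-4 - 4180) = 8/(-4184) = 8*(-1/4184) = -1/523 ≈ -0.0019120)
1/(Q + X(302)) = 1/(-1/523 + 211) = 1/(110352/523) = 523/110352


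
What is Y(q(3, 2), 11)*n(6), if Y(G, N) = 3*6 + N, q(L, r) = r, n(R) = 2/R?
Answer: 29/3 ≈ 9.6667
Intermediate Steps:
Y(G, N) = 18 + N
Y(q(3, 2), 11)*n(6) = (18 + 11)*(2/6) = 29*(2*(⅙)) = 29*(⅓) = 29/3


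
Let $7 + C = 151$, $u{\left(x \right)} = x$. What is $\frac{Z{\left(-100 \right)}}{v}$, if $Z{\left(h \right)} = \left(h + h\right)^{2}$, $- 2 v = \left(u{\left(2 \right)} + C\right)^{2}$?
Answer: $- \frac{20000}{5329} \approx -3.753$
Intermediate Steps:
$C = 144$ ($C = -7 + 151 = 144$)
$v = -10658$ ($v = - \frac{\left(2 + 144\right)^{2}}{2} = - \frac{146^{2}}{2} = \left(- \frac{1}{2}\right) 21316 = -10658$)
$Z{\left(h \right)} = 4 h^{2}$ ($Z{\left(h \right)} = \left(2 h\right)^{2} = 4 h^{2}$)
$\frac{Z{\left(-100 \right)}}{v} = \frac{4 \left(-100\right)^{2}}{-10658} = 4 \cdot 10000 \left(- \frac{1}{10658}\right) = 40000 \left(- \frac{1}{10658}\right) = - \frac{20000}{5329}$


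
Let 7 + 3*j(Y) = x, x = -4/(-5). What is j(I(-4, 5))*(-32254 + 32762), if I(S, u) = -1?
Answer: -15748/15 ≈ -1049.9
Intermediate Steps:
x = ⅘ (x = -4*(-⅕) = ⅘ ≈ 0.80000)
j(Y) = -31/15 (j(Y) = -7/3 + (⅓)*(⅘) = -7/3 + 4/15 = -31/15)
j(I(-4, 5))*(-32254 + 32762) = -31*(-32254 + 32762)/15 = -31/15*508 = -15748/15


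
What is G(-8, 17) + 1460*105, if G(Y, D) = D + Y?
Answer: 153309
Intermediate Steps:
G(-8, 17) + 1460*105 = (17 - 8) + 1460*105 = 9 + 153300 = 153309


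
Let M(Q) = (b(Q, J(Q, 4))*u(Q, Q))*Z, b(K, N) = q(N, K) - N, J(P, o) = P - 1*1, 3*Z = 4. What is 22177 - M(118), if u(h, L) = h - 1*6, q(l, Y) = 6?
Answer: 38753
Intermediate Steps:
Z = 4/3 (Z = (⅓)*4 = 4/3 ≈ 1.3333)
J(P, o) = -1 + P (J(P, o) = P - 1 = -1 + P)
u(h, L) = -6 + h (u(h, L) = h - 6 = -6 + h)
b(K, N) = 6 - N
M(Q) = 4*(-6 + Q)*(7 - Q)/3 (M(Q) = ((6 - (-1 + Q))*(-6 + Q))*(4/3) = ((6 + (1 - Q))*(-6 + Q))*(4/3) = ((7 - Q)*(-6 + Q))*(4/3) = ((-6 + Q)*(7 - Q))*(4/3) = 4*(-6 + Q)*(7 - Q)/3)
22177 - M(118) = 22177 - (-4)*(-7 + 118)*(-6 + 118)/3 = 22177 - (-4)*111*112/3 = 22177 - 1*(-16576) = 22177 + 16576 = 38753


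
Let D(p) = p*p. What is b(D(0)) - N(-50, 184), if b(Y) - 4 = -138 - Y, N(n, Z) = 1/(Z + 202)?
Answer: -51725/386 ≈ -134.00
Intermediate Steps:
N(n, Z) = 1/(202 + Z)
D(p) = p²
b(Y) = -134 - Y (b(Y) = 4 + (-138 - Y) = -134 - Y)
b(D(0)) - N(-50, 184) = (-134 - 1*0²) - 1/(202 + 184) = (-134 - 1*0) - 1/386 = (-134 + 0) - 1*1/386 = -134 - 1/386 = -51725/386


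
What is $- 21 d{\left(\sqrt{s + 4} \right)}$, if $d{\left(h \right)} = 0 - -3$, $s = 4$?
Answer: $-63$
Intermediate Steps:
$d{\left(h \right)} = 3$ ($d{\left(h \right)} = 0 + 3 = 3$)
$- 21 d{\left(\sqrt{s + 4} \right)} = \left(-21\right) 3 = -63$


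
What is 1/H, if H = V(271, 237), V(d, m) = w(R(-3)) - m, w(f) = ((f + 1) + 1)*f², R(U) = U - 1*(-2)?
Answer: -1/236 ≈ -0.0042373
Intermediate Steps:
R(U) = 2 + U (R(U) = U + 2 = 2 + U)
w(f) = f²*(2 + f) (w(f) = ((1 + f) + 1)*f² = (2 + f)*f² = f²*(2 + f))
V(d, m) = 1 - m (V(d, m) = (2 - 3)²*(2 + (2 - 3)) - m = (-1)²*(2 - 1) - m = 1*1 - m = 1 - m)
H = -236 (H = 1 - 1*237 = 1 - 237 = -236)
1/H = 1/(-236) = -1/236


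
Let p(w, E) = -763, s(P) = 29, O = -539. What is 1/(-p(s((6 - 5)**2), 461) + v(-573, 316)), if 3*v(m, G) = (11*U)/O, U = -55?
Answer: 147/112216 ≈ 0.0013100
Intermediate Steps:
v(m, G) = 55/147 (v(m, G) = ((11*(-55))/(-539))/3 = (-605*(-1/539))/3 = (1/3)*(55/49) = 55/147)
1/(-p(s((6 - 5)**2), 461) + v(-573, 316)) = 1/(-1*(-763) + 55/147) = 1/(763 + 55/147) = 1/(112216/147) = 147/112216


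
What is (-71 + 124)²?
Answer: 2809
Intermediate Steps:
(-71 + 124)² = 53² = 2809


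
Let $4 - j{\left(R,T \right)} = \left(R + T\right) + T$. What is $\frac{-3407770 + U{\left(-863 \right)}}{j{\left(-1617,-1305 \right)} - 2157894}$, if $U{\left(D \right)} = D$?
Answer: $\frac{3408633}{2153663} \approx 1.5827$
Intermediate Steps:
$j{\left(R,T \right)} = 4 - R - 2 T$ ($j{\left(R,T \right)} = 4 - \left(\left(R + T\right) + T\right) = 4 - \left(R + 2 T\right) = 4 - R - 2 T$)
$\frac{-3407770 + U{\left(-863 \right)}}{j{\left(-1617,-1305 \right)} - 2157894} = \frac{-3407770 - 863}{\left(4 - -1617 - -2610\right) - 2157894} = - \frac{3408633}{\left(4 + 1617 + 2610\right) - 2157894} = - \frac{3408633}{4231 - 2157894} = - \frac{3408633}{-2153663} = \left(-3408633\right) \left(- \frac{1}{2153663}\right) = \frac{3408633}{2153663}$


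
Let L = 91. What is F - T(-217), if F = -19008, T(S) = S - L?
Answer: -18700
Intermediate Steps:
T(S) = -91 + S (T(S) = S - 1*91 = S - 91 = -91 + S)
F - T(-217) = -19008 - (-91 - 217) = -19008 - 1*(-308) = -19008 + 308 = -18700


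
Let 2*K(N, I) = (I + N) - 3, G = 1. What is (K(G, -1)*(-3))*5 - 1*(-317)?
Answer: 679/2 ≈ 339.50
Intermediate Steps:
K(N, I) = -3/2 + I/2 + N/2 (K(N, I) = ((I + N) - 3)/2 = (-3 + I + N)/2 = -3/2 + I/2 + N/2)
(K(G, -1)*(-3))*5 - 1*(-317) = ((-3/2 + (½)*(-1) + (½)*1)*(-3))*5 - 1*(-317) = ((-3/2 - ½ + ½)*(-3))*5 + 317 = -3/2*(-3)*5 + 317 = (9/2)*5 + 317 = 45/2 + 317 = 679/2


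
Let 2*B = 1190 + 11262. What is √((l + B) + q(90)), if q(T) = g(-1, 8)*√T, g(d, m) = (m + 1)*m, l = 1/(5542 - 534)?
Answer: √(9759280217 + 338580864*√10)/1252 ≈ 83.121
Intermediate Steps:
l = 1/5008 ≈ 0.00019968
B = 6226 (B = (1190 + 11262)/2 = (½)*12452 = 6226)
g(d, m) = m*(1 + m) (g(d, m) = (1 + m)*m = m*(1 + m))
q(T) = 72*√T (q(T) = (8*(1 + 8))*√T = (8*9)*√T = 72*√T)
√((l + B) + q(90)) = √((1/5008 + 6226) + 72*√90) = √(31179809/5008 + 72*(3*√10)) = √(31179809/5008 + 216*√10)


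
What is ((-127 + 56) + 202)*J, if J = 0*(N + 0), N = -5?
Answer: 0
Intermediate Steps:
J = 0 (J = 0*(-5 + 0) = 0*(-5) = 0)
((-127 + 56) + 202)*J = ((-127 + 56) + 202)*0 = (-71 + 202)*0 = 131*0 = 0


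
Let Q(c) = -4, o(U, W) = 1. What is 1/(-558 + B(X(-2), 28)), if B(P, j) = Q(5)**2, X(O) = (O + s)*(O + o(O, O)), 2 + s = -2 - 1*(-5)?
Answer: -1/542 ≈ -0.0018450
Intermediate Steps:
s = 1 (s = -2 + (-2 - 1*(-5)) = -2 + (-2 + 5) = -2 + 3 = 1)
X(O) = (1 + O)**2 (X(O) = (O + 1)*(O + 1) = (1 + O)*(1 + O) = (1 + O)**2)
B(P, j) = 16 (B(P, j) = (-4)**2 = 16)
1/(-558 + B(X(-2), 28)) = 1/(-558 + 16) = 1/(-542) = -1/542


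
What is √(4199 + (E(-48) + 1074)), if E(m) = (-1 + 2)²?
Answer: 3*√586 ≈ 72.622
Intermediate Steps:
E(m) = 1 (E(m) = 1² = 1)
√(4199 + (E(-48) + 1074)) = √(4199 + (1 + 1074)) = √(4199 + 1075) = √5274 = 3*√586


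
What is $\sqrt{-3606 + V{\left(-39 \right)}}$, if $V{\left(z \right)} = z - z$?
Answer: $i \sqrt{3606} \approx 60.05 i$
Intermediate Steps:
$V{\left(z \right)} = 0$
$\sqrt{-3606 + V{\left(-39 \right)}} = \sqrt{-3606 + 0} = \sqrt{-3606} = i \sqrt{3606}$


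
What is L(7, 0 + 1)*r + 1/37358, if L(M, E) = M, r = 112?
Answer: 29288673/37358 ≈ 784.00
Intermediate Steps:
L(7, 0 + 1)*r + 1/37358 = 7*112 + 1/37358 = 784 + 1/37358 = 29288673/37358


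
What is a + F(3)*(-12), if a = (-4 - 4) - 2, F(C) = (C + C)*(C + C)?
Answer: -442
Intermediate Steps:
F(C) = 4*C² (F(C) = (2*C)*(2*C) = 4*C²)
a = -10 (a = -8 - 2 = -10)
a + F(3)*(-12) = -10 + (4*3²)*(-12) = -10 + (4*9)*(-12) = -10 + 36*(-12) = -10 - 432 = -442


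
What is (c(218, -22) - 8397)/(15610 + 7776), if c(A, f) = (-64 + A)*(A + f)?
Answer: 21787/23386 ≈ 0.93163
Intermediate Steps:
(c(218, -22) - 8397)/(15610 + 7776) = ((218² - 64*218 - 64*(-22) + 218*(-22)) - 8397)/(15610 + 7776) = ((47524 - 13952 + 1408 - 4796) - 8397)/23386 = (30184 - 8397)*(1/23386) = 21787*(1/23386) = 21787/23386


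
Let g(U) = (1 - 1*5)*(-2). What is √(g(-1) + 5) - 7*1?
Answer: -7 + √13 ≈ -3.3944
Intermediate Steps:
g(U) = 8 (g(U) = (1 - 5)*(-2) = -4*(-2) = 8)
√(g(-1) + 5) - 7*1 = √(8 + 5) - 7*1 = √13 - 7 = -7 + √13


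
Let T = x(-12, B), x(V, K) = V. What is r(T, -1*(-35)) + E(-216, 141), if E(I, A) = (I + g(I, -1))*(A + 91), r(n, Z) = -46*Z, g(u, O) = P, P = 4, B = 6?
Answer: -50794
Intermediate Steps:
T = -12
g(u, O) = 4
E(I, A) = (4 + I)*(91 + A) (E(I, A) = (I + 4)*(A + 91) = (4 + I)*(91 + A))
r(T, -1*(-35)) + E(-216, 141) = -(-46)*(-35) + (364 + 4*141 + 91*(-216) + 141*(-216)) = -46*35 + (364 + 564 - 19656 - 30456) = -1610 - 49184 = -50794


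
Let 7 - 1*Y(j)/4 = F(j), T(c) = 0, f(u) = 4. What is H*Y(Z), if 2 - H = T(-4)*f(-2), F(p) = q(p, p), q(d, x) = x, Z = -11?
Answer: 144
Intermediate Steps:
F(p) = p
H = 2 (H = 2 - 0*4 = 2 - 1*0 = 2 + 0 = 2)
Y(j) = 28 - 4*j
H*Y(Z) = 2*(28 - 4*(-11)) = 2*(28 + 44) = 2*72 = 144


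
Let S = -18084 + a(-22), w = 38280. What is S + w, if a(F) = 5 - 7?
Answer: 20194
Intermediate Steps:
a(F) = -2
S = -18086 (S = -18084 - 2 = -18086)
S + w = -18086 + 38280 = 20194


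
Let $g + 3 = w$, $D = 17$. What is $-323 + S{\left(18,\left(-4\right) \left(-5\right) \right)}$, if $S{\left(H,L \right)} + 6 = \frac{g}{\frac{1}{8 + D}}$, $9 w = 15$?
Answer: $- \frac{1087}{3} \approx -362.33$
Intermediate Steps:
$w = \frac{5}{3}$ ($w = \frac{1}{9} \cdot 15 = \frac{5}{3} \approx 1.6667$)
$g = - \frac{4}{3}$ ($g = -3 + \frac{5}{3} = - \frac{4}{3} \approx -1.3333$)
$S{\left(H,L \right)} = - \frac{118}{3}$ ($S{\left(H,L \right)} = -6 - \frac{4}{3 \frac{1}{8 + 17}} = -6 - \frac{4}{3 \cdot \frac{1}{25}} = -6 - \frac{4 \frac{1}{\frac{1}{25}}}{3} = -6 - \frac{100}{3} = - \frac{118}{3}$)
$-323 + S{\left(18,\left(-4\right) \left(-5\right) \right)} = -323 - \frac{118}{3} = - \frac{1087}{3}$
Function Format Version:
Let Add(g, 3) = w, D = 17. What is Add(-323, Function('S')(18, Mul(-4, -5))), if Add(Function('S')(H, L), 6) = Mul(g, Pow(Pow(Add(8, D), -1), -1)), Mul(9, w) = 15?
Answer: Rational(-1087, 3) ≈ -362.33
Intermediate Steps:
w = Rational(5, 3) (w = Mul(Rational(1, 9), 15) = Rational(5, 3) ≈ 1.6667)
g = Rational(-4, 3) (g = Add(-3, Rational(5, 3)) = Rational(-4, 3) ≈ -1.3333)
Function('S')(H, L) = Rational(-118, 3) (Function('S')(H, L) = Add(-6, Mul(Rational(-4, 3), Pow(Pow(Add(8, 17), -1), -1))) = Add(-6, Mul(Rational(-4, 3), Pow(Pow(25, -1), -1))) = Add(-6, Mul(Rational(-4, 3), Pow(Rational(1, 25), -1))) = Add(-6, Mul(Rational(-4, 3), 25)) = Add(-6, Rational(-100, 3)) = Rational(-118, 3))
Add(-323, Function('S')(18, Mul(-4, -5))) = Add(-323, Rational(-118, 3)) = Rational(-1087, 3)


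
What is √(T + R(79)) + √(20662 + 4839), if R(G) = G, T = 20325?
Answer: √25501 + 2*√5101 ≈ 302.53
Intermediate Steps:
√(T + R(79)) + √(20662 + 4839) = √(20325 + 79) + √(20662 + 4839) = √20404 + √25501 = 2*√5101 + √25501 = √25501 + 2*√5101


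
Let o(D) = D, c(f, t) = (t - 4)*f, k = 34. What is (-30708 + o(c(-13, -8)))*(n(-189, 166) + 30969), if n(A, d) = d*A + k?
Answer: 11334792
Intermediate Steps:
n(A, d) = 34 + A*d (n(A, d) = d*A + 34 = A*d + 34 = 34 + A*d)
c(f, t) = f*(-4 + t) (c(f, t) = (-4 + t)*f = f*(-4 + t))
(-30708 + o(c(-13, -8)))*(n(-189, 166) + 30969) = (-30708 - 13*(-4 - 8))*((34 - 189*166) + 30969) = (-30708 - 13*(-12))*((34 - 31374) + 30969) = (-30708 + 156)*(-31340 + 30969) = -30552*(-371) = 11334792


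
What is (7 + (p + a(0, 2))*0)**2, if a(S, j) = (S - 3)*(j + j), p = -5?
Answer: 49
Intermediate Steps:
a(S, j) = 2*j*(-3 + S) (a(S, j) = (-3 + S)*(2*j) = 2*j*(-3 + S))
(7 + (p + a(0, 2))*0)**2 = (7 + (-5 + 2*2*(-3 + 0))*0)**2 = (7 + (-5 + 2*2*(-3))*0)**2 = (7 + (-5 - 12)*0)**2 = (7 - 17*0)**2 = (7 + 0)**2 = 7**2 = 49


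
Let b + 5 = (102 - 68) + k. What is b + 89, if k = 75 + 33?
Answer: 226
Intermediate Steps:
k = 108
b = 137 (b = -5 + ((102 - 68) + 108) = -5 + (34 + 108) = -5 + 142 = 137)
b + 89 = 137 + 89 = 226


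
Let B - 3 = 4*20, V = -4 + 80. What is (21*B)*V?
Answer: 132468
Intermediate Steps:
V = 76
B = 83 (B = 3 + 4*20 = 3 + 80 = 83)
(21*B)*V = (21*83)*76 = 1743*76 = 132468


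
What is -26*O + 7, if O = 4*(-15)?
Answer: 1567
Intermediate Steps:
O = -60
-26*O + 7 = -26*(-60) + 7 = 1560 + 7 = 1567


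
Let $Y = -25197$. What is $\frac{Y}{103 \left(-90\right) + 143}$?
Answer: $\frac{25197}{9127} \approx 2.7607$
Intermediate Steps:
$\frac{Y}{103 \left(-90\right) + 143} = - \frac{25197}{103 \left(-90\right) + 143} = - \frac{25197}{-9270 + 143} = - \frac{25197}{-9127} = \left(-25197\right) \left(- \frac{1}{9127}\right) = \frac{25197}{9127}$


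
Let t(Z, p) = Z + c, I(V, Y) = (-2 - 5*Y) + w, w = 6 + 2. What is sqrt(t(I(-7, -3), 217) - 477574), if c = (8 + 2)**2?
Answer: I*sqrt(477453) ≈ 690.98*I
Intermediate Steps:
w = 8
I(V, Y) = 6 - 5*Y (I(V, Y) = (-2 - 5*Y) + 8 = 6 - 5*Y)
c = 100 (c = 10**2 = 100)
t(Z, p) = 100 + Z (t(Z, p) = Z + 100 = 100 + Z)
sqrt(t(I(-7, -3), 217) - 477574) = sqrt((100 + (6 - 5*(-3))) - 477574) = sqrt((100 + (6 + 15)) - 477574) = sqrt((100 + 21) - 477574) = sqrt(121 - 477574) = sqrt(-477453) = I*sqrt(477453)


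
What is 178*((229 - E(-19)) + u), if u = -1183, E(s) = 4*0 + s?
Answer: -166430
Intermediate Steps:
E(s) = s (E(s) = 0 + s = s)
178*((229 - E(-19)) + u) = 178*((229 - 1*(-19)) - 1183) = 178*((229 + 19) - 1183) = 178*(248 - 1183) = 178*(-935) = -166430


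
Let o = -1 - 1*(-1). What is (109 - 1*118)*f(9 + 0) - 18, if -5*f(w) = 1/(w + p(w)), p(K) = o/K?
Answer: -89/5 ≈ -17.800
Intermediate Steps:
o = 0 (o = -1 + 1 = 0)
p(K) = 0 (p(K) = 0/K = 0)
f(w) = -1/(5*w) (f(w) = -1/(5*(w + 0)) = -1/(5*w))
(109 - 1*118)*f(9 + 0) - 18 = (109 - 1*118)*(-1/(5*(9 + 0))) - 18 = (109 - 118)*(-1/5/9) - 18 = -(-9)/(5*9) - 18 = -9*(-1/45) - 18 = 1/5 - 18 = -89/5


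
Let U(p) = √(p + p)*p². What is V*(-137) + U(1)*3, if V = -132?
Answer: 18084 + 3*√2 ≈ 18088.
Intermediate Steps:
U(p) = √2*p^(5/2) (U(p) = √(2*p)*p² = (√2*√p)*p² = √2*p^(5/2))
V*(-137) + U(1)*3 = -132*(-137) + (√2*1^(5/2))*3 = 18084 + (√2*1)*3 = 18084 + √2*3 = 18084 + 3*√2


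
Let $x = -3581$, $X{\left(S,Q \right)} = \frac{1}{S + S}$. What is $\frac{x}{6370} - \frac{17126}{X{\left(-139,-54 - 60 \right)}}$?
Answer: $\frac{30327744779}{6370} \approx 4.761 \cdot 10^{6}$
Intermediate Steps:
$X{\left(S,Q \right)} = \frac{1}{2 S}$
$\frac{x}{6370} - \frac{17126}{X{\left(-139,-54 - 60 \right)}} = - \frac{3581}{6370} - \frac{17126}{\frac{1}{2} \frac{1}{-139}} = \left(-3581\right) \frac{1}{6370} - \frac{17126}{\frac{1}{2} \left(- \frac{1}{139}\right)} = - \frac{3581}{6370} - \frac{17126}{- \frac{1}{278}} = - \frac{3581}{6370} - -4761028 = - \frac{3581}{6370} + 4761028 = \frac{30327744779}{6370}$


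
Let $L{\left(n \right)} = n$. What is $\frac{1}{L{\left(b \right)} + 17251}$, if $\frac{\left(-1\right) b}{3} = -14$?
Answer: $\frac{1}{17293} \approx 5.7827 \cdot 10^{-5}$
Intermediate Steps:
$b = 42$ ($b = \left(-3\right) \left(-14\right) = 42$)
$\frac{1}{L{\left(b \right)} + 17251} = \frac{1}{42 + 17251} = \frac{1}{17293}$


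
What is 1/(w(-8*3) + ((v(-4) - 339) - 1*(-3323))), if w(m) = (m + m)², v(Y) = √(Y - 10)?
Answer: 2644/13981479 - I*√14/27962958 ≈ 0.00018911 - 1.3381e-7*I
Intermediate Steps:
v(Y) = √(-10 + Y)
w(m) = 4*m² (w(m) = (2*m)² = 4*m²)
1/(w(-8*3) + ((v(-4) - 339) - 1*(-3323))) = 1/(4*(-8*3)² + ((√(-10 - 4) - 339) - 1*(-3323))) = 1/(4*(-24)² + ((√(-14) - 339) + 3323)) = 1/(4*576 + ((I*√14 - 339) + 3323)) = 1/(2304 + ((-339 + I*√14) + 3323)) = 1/(2304 + (2984 + I*√14)) = 1/(5288 + I*√14)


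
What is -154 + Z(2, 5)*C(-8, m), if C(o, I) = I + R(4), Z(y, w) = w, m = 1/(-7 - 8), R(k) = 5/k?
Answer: -1777/12 ≈ -148.08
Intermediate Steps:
m = -1/15 (m = 1/(-15) = -1/15 ≈ -0.066667)
C(o, I) = 5/4 + I (C(o, I) = I + 5/4 = 5/4 + I)
-154 + Z(2, 5)*C(-8, m) = -154 + 5*(5/4 - 1/15) = -154 + 5*(71/60) = -154 + 71/12 = -1777/12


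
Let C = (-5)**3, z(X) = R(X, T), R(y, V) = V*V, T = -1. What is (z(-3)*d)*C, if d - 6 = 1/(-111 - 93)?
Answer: -152875/204 ≈ -749.39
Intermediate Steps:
R(y, V) = V**2
z(X) = 1 (z(X) = (-1)**2 = 1)
d = 1223/204 (d = 6 + 1/(-111 - 93) = 6 + 1/(-204) = 6 - 1/204 = 1223/204 ≈ 5.9951)
C = -125
(z(-3)*d)*C = (1*(1223/204))*(-125) = (1223/204)*(-125) = -152875/204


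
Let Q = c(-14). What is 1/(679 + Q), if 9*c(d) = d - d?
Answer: 1/679 ≈ 0.0014728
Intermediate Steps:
c(d) = 0 (c(d) = (d - d)/9 = (1/9)*0 = 0)
Q = 0
1/(679 + Q) = 1/(679 + 0) = 1/679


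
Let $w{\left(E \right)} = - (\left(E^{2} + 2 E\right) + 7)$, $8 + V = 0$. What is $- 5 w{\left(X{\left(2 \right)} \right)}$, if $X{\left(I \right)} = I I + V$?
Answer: $75$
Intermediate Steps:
$V = -8$ ($V = -8 + 0 = -8$)
$X{\left(I \right)} = -8 + I^{2}$ ($X{\left(I \right)} = I I - 8 = I^{2} - 8 = -8 + I^{2}$)
$w{\left(E \right)} = -7 - E^{2} - 2 E$ ($w{\left(E \right)} = - (7 + E^{2} + 2 E) = -7 - E^{2} - 2 E$)
$- 5 w{\left(X{\left(2 \right)} \right)} = - 5 \left(-7 - \left(-8 + 2^{2}\right)^{2} - 2 \left(-8 + 2^{2}\right)\right) = - 5 \left(-7 - \left(-8 + 4\right)^{2} - 2 \left(-8 + 4\right)\right) = - 5 \left(-7 - \left(-4\right)^{2} - -8\right) = - 5 \left(-7 - 16 + 8\right) = \left(-5\right) \left(-15\right) = 75$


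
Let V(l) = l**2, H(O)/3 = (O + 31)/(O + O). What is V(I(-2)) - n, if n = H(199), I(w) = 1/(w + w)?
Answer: -5321/3184 ≈ -1.6712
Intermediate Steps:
H(O) = 3*(31 + O)/(2*O) (H(O) = 3*((O + 31)/(O + O)) = 3*((31 + O)/((2*O))) = 3*((31 + O)*(1/(2*O))) = 3*((31 + O)/(2*O)) = 3*(31 + O)/(2*O))
I(w) = 1/(2*w)
n = 345/199 (n = (3/2)*(31 + 199)/199 = (3/2)*(1/199)*230 = 345/199 ≈ 1.7337)
V(I(-2)) - n = ((1/2)/(-2))**2 - 1*345/199 = ((1/2)*(-1/2))**2 - 345/199 = (-1/4)**2 - 345/199 = 1/16 - 345/199 = -5321/3184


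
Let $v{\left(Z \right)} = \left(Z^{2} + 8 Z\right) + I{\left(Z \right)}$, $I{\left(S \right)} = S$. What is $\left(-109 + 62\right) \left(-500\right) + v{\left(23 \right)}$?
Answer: $24236$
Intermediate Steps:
$v{\left(Z \right)} = Z^{2} + 9 Z$ ($v{\left(Z \right)} = \left(Z^{2} + 8 Z\right) + Z = Z^{2} + 9 Z$)
$\left(-109 + 62\right) \left(-500\right) + v{\left(23 \right)} = \left(-109 + 62\right) \left(-500\right) + 23 \left(9 + 23\right) = \left(-47\right) \left(-500\right) + 23 \cdot 32 = 23500 + 736 = 24236$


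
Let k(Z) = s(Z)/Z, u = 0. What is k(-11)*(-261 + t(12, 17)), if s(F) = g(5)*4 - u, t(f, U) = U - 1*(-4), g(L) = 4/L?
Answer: 768/11 ≈ 69.818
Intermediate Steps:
t(f, U) = 4 + U (t(f, U) = U + 4 = 4 + U)
s(F) = 16/5 (s(F) = (4/5)*4 - 1*0 = (4*(1/5))*4 + 0 = (4/5)*4 + 0 = 16/5 + 0 = 16/5)
k(Z) = 16/(5*Z)
k(-11)*(-261 + t(12, 17)) = ((16/5)/(-11))*(-261 + (4 + 17)) = ((16/5)*(-1/11))*(-261 + 21) = -16/55*(-240) = 768/11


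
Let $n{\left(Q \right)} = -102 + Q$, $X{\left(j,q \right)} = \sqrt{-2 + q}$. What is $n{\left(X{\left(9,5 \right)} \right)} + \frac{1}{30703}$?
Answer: $- \frac{3131705}{30703} + \sqrt{3} \approx -100.27$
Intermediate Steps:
$n{\left(X{\left(9,5 \right)} \right)} + \frac{1}{30703} = \left(-102 + \sqrt{-2 + 5}\right) + \frac{1}{30703} = \left(-102 + \sqrt{3}\right) + \frac{1}{30703} = - \frac{3131705}{30703} + \sqrt{3}$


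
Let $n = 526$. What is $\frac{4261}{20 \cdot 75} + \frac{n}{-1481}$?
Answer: $\frac{5521541}{2221500} \approx 2.4855$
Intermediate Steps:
$\frac{4261}{20 \cdot 75} + \frac{n}{-1481} = \frac{4261}{20 \cdot 75} + \frac{526}{-1481} = \frac{4261}{1500} + 526 \left(- \frac{1}{1481}\right) = 4261 \cdot \frac{1}{1500} - \frac{526}{1481} = \frac{4261}{1500} - \frac{526}{1481} = \frac{5521541}{2221500}$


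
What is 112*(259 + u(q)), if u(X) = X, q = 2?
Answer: 29232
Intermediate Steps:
112*(259 + u(q)) = 112*(259 + 2) = 112*261 = 29232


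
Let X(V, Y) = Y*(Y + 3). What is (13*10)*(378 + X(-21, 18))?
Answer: 98280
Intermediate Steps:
X(V, Y) = Y*(3 + Y)
(13*10)*(378 + X(-21, 18)) = (13*10)*(378 + 18*(3 + 18)) = 130*(378 + 18*21) = 130*(378 + 378) = 130*756 = 98280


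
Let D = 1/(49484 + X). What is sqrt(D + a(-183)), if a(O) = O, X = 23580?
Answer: I*sqrt(244229407126)/36532 ≈ 13.528*I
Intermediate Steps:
D = 1/73064 (D = 1/(49484 + 23580) = 1/73064 ≈ 1.3687e-5)
sqrt(D + a(-183)) = sqrt(1/73064 - 183) = sqrt(-13370711/73064) = I*sqrt(244229407126)/36532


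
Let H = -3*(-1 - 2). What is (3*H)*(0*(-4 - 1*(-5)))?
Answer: 0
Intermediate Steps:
H = 9 (H = -3*(-3) = 9)
(3*H)*(0*(-4 - 1*(-5))) = (3*9)*(0*(-4 - 1*(-5))) = 27*(0*(-4 + 5)) = 27*(0*1) = 27*0 = 0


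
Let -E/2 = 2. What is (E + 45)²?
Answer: 1681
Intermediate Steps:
E = -4 (E = -2*2 = -4)
(E + 45)² = (-4 + 45)² = 41² = 1681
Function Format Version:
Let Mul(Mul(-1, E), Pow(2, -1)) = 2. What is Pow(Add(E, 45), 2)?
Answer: 1681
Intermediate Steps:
E = -4 (E = Mul(-2, 2) = -4)
Pow(Add(E, 45), 2) = Pow(Add(-4, 45), 2) = Pow(41, 2) = 1681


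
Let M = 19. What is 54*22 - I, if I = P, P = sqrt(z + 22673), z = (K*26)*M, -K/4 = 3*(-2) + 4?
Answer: 1188 - 5*sqrt(1065) ≈ 1024.8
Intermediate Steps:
K = 8 (K = -4*(3*(-2) + 4) = -4*(-6 + 4) = -4*(-2) = 8)
z = 3952 (z = (8*26)*19 = 208*19 = 3952)
P = 5*sqrt(1065) (P = sqrt(3952 + 22673) = sqrt(26625) = 5*sqrt(1065) ≈ 163.17)
I = 5*sqrt(1065) ≈ 163.17
54*22 - I = 54*22 - 5*sqrt(1065) = 1188 - 5*sqrt(1065)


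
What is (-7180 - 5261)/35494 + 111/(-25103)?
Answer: -316246257/891005882 ≈ -0.35493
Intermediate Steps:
(-7180 - 5261)/35494 + 111/(-25103) = -12441*1/35494 + 111*(-1/25103) = -12441/35494 - 111/25103 = -316246257/891005882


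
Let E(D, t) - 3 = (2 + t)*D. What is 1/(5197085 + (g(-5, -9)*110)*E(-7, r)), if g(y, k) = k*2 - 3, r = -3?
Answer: 1/5173985 ≈ 1.9327e-7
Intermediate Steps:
E(D, t) = 3 + D*(2 + t) (E(D, t) = 3 + (2 + t)*D = 3 + D*(2 + t))
g(y, k) = -3 + 2*k (g(y, k) = 2*k - 3 = -3 + 2*k)
1/(5197085 + (g(-5, -9)*110)*E(-7, r)) = 1/(5197085 + ((-3 + 2*(-9))*110)*(3 + 2*(-7) - 7*(-3))) = 1/(5197085 + ((-3 - 18)*110)*(3 - 14 + 21)) = 1/(5197085 - 21*110*10) = 1/(5197085 - 2310*10) = 1/(5197085 - 23100) = 1/5173985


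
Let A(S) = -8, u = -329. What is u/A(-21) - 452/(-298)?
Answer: 50829/1192 ≈ 42.642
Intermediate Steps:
u/A(-21) - 452/(-298) = -329/(-8) - 452/(-298) = -329*(-⅛) - 452*(-1/298) = 329/8 + 226/149 = 50829/1192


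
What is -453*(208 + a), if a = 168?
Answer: -170328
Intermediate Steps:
-453*(208 + a) = -453*(208 + 168) = -453*376 = -170328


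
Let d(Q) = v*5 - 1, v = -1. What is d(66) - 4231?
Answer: -4237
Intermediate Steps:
d(Q) = -6 (d(Q) = -1*5 - 1 = -5 - 1 = -6)
d(66) - 4231 = -6 - 4231 = -4237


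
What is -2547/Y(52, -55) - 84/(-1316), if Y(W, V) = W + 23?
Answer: -39828/1175 ≈ -33.896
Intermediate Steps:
Y(W, V) = 23 + W
-2547/Y(52, -55) - 84/(-1316) = -2547/(23 + 52) - 84/(-1316) = -2547/75 - 84*(-1/1316) = -2547*1/75 + 3/47 = -849/25 + 3/47 = -39828/1175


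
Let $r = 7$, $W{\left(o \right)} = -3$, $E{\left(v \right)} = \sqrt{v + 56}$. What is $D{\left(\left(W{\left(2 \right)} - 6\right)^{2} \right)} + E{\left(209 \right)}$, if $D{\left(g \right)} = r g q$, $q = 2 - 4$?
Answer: $-1134 + \sqrt{265} \approx -1117.7$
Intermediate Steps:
$E{\left(v \right)} = \sqrt{56 + v}$
$q = -2$
$D{\left(g \right)} = - 14 g$ ($D{\left(g \right)} = 7 g \left(-2\right) = - 14 g$)
$D{\left(\left(W{\left(2 \right)} - 6\right)^{2} \right)} + E{\left(209 \right)} = - 14 \left(-3 - 6\right)^{2} + \sqrt{56 + 209} = - 14 \left(-9\right)^{2} + \sqrt{265} = \left(-14\right) 81 + \sqrt{265} = -1134 + \sqrt{265}$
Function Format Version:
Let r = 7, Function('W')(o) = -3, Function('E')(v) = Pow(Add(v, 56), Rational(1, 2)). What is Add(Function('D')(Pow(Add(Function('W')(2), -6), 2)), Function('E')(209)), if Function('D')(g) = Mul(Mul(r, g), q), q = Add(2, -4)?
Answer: Add(-1134, Pow(265, Rational(1, 2))) ≈ -1117.7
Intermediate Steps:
Function('E')(v) = Pow(Add(56, v), Rational(1, 2))
q = -2
Function('D')(g) = Mul(-14, g) (Function('D')(g) = Mul(Mul(7, g), -2) = Mul(-14, g))
Add(Function('D')(Pow(Add(Function('W')(2), -6), 2)), Function('E')(209)) = Add(Mul(-14, Pow(Add(-3, -6), 2)), Pow(Add(56, 209), Rational(1, 2))) = Add(Mul(-14, Pow(-9, 2)), Pow(265, Rational(1, 2))) = Add(Mul(-14, 81), Pow(265, Rational(1, 2))) = Add(-1134, Pow(265, Rational(1, 2)))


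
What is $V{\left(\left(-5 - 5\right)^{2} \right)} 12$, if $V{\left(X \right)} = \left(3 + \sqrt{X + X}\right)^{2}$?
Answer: $2508 + 720 \sqrt{2} \approx 3526.2$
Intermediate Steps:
$V{\left(X \right)} = \left(3 + \sqrt{2} \sqrt{X}\right)^{2}$ ($V{\left(X \right)} = \left(3 + \sqrt{2 X}\right)^{2} = \left(3 + \sqrt{2} \sqrt{X}\right)^{2}$)
$V{\left(\left(-5 - 5\right)^{2} \right)} 12 = \left(3 + \sqrt{2} \sqrt{\left(-5 - 5\right)^{2}}\right)^{2} \cdot 12 = \left(3 + \sqrt{2} \sqrt{\left(-10\right)^{2}}\right)^{2} \cdot 12 = \left(3 + \sqrt{2} \sqrt{100}\right)^{2} \cdot 12 = \left(3 + \sqrt{2} \cdot 10\right)^{2} \cdot 12 = \left(3 + 10 \sqrt{2}\right)^{2} \cdot 12 = 12 \left(3 + 10 \sqrt{2}\right)^{2}$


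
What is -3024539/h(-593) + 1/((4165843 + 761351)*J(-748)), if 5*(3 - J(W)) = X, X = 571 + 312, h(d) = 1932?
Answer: -153992400940297/98366501016 ≈ -1565.5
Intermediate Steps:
X = 883
J(W) = -868/5 (J(W) = 3 - 1/5*883 = 3 - 883/5 = -868/5)
-3024539/h(-593) + 1/((4165843 + 761351)*J(-748)) = -3024539/1932 + 1/((4165843 + 761351)*(-868/5)) = -3024539*1/1932 - 5/868/4927194 = -432077/276 + (1/4927194)*(-5/868) = -432077/276 - 5/4276804392 = -153992400940297/98366501016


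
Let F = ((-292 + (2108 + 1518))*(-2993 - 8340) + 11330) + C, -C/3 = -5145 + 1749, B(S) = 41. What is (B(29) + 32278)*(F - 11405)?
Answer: -1220821428771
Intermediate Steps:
C = 10188 (C = -3*(-5145 + 1749) = -3*(-3396) = 10188)
F = -37762704 (F = ((-292 + (2108 + 1518))*(-2993 - 8340) + 11330) + 10188 = ((-292 + 3626)*(-11333) + 11330) + 10188 = (3334*(-11333) + 11330) + 10188 = (-37784222 + 11330) + 10188 = -37772892 + 10188 = -37762704)
(B(29) + 32278)*(F - 11405) = (41 + 32278)*(-37762704 - 11405) = 32319*(-37774109) = -1220821428771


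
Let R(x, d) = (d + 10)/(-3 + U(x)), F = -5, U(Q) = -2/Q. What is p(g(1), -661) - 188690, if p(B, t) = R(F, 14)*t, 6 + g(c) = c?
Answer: -2373650/13 ≈ -1.8259e+5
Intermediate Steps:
g(c) = -6 + c
R(x, d) = (10 + d)/(-3 - 2/x) (R(x, d) = (d + 10)/(-3 - 2/x) = (10 + d)/(-3 - 2/x))
p(B, t) = -120*t/13 (p(B, t) = (-1*(-5)*(10 + 14)/(2 + 3*(-5)))*t = (-1*(-5)*24/(2 - 15))*t = (-1*(-5)*24/(-13))*t = (-1*(-5)*(-1/13)*24)*t = -120*t/13)
p(g(1), -661) - 188690 = -120/13*(-661) - 188690 = 79320/13 - 188690 = -2373650/13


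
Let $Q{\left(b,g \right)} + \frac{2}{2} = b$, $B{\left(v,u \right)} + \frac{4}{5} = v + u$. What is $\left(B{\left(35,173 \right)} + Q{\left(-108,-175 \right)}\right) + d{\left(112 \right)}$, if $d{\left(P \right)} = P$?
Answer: $\frac{1051}{5} \approx 210.2$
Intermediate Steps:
$B{\left(v,u \right)} = - \frac{4}{5} + u + v$ ($B{\left(v,u \right)} = - \frac{4}{5} + \left(v + u\right) = - \frac{4}{5} + \left(u + v\right) = - \frac{4}{5} + u + v$)
$Q{\left(b,g \right)} = -1 + b$
$\left(B{\left(35,173 \right)} + Q{\left(-108,-175 \right)}\right) + d{\left(112 \right)} = \left(\left(- \frac{4}{5} + 173 + 35\right) - 109\right) + 112 = \left(\frac{1036}{5} - 109\right) + 112 = \frac{491}{5} + 112 = \frac{1051}{5}$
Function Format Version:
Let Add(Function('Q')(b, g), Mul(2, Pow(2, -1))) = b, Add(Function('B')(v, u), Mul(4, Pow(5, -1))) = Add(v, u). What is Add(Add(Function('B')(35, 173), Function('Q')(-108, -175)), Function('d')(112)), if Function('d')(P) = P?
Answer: Rational(1051, 5) ≈ 210.20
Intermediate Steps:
Function('B')(v, u) = Add(Rational(-4, 5), u, v) (Function('B')(v, u) = Add(Rational(-4, 5), Add(v, u)) = Add(Rational(-4, 5), Add(u, v)) = Add(Rational(-4, 5), u, v))
Function('Q')(b, g) = Add(-1, b)
Add(Add(Function('B')(35, 173), Function('Q')(-108, -175)), Function('d')(112)) = Add(Add(Add(Rational(-4, 5), 173, 35), Add(-1, -108)), 112) = Add(Add(Rational(1036, 5), -109), 112) = Add(Rational(491, 5), 112) = Rational(1051, 5)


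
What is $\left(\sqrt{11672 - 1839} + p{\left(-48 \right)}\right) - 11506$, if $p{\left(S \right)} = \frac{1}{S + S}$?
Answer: $- \frac{1104577}{96} + \sqrt{9833} \approx -11407.0$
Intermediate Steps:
$p{\left(S \right)} = \frac{1}{2 S}$
$\left(\sqrt{11672 - 1839} + p{\left(-48 \right)}\right) - 11506 = \left(\sqrt{11672 - 1839} + \frac{1}{2 \left(-48\right)}\right) - 11506 = \left(\sqrt{9833} + \frac{1}{2} \left(- \frac{1}{48}\right)\right) - 11506 = \left(\sqrt{9833} - \frac{1}{96}\right) - 11506 = \left(- \frac{1}{96} + \sqrt{9833}\right) - 11506 = - \frac{1104577}{96} + \sqrt{9833}$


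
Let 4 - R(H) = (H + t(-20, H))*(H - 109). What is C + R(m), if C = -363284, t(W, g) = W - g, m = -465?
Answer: -374760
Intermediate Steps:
R(H) = -2176 + 20*H (R(H) = 4 - (H + (-20 - H))*(H - 109) = 4 - (-20)*(-109 + H) = 4 - (2180 - 20*H) = 4 + (-2180 + 20*H) = -2176 + 20*H)
C + R(m) = -363284 + (-2176 + 20*(-465)) = -363284 + (-2176 - 9300) = -363284 - 11476 = -374760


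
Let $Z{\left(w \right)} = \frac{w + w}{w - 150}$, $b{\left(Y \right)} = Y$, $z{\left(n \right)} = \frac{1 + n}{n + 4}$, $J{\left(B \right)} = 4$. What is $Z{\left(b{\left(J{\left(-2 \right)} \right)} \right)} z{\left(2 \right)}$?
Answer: $- \frac{2}{73} \approx -0.027397$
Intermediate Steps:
$z{\left(n \right)} = \frac{1 + n}{4 + n}$
$Z{\left(w \right)} = \frac{2 w}{-150 + w}$
$Z{\left(b{\left(J{\left(-2 \right)} \right)} \right)} z{\left(2 \right)} = 2 \cdot 4 \frac{1}{-150 + 4} \frac{1 + 2}{4 + 2} = 2 \cdot 4 \frac{1}{-146} \cdot \frac{1}{6} \cdot 3 = 2 \cdot 4 \left(- \frac{1}{146}\right) \frac{1}{6} \cdot 3 = \left(- \frac{4}{73}\right) \frac{1}{2} = - \frac{2}{73}$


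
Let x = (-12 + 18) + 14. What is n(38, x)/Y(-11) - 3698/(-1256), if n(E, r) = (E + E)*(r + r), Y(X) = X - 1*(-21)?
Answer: 192761/628 ≈ 306.94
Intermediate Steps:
Y(X) = 21 + X (Y(X) = X + 21 = 21 + X)
x = 20 (x = 6 + 14 = 20)
n(E, r) = 4*E*r (n(E, r) = (2*E)*(2*r) = 4*E*r)
n(38, x)/Y(-11) - 3698/(-1256) = (4*38*20)/(21 - 11) - 3698/(-1256) = 3040/10 - 3698*(-1/1256) = 3040*(⅒) + 1849/628 = 304 + 1849/628 = 192761/628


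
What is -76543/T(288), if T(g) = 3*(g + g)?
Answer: -76543/1728 ≈ -44.296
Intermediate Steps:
T(g) = 6*g (T(g) = 3*(2*g) = 6*g)
-76543/T(288) = -76543/(6*288) = -76543/1728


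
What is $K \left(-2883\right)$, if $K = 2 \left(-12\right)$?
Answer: $69192$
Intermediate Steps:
$K = -24$
$K \left(-2883\right) = \left(-24\right) \left(-2883\right) = 69192$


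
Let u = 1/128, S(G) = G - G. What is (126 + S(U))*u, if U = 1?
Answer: 63/64 ≈ 0.98438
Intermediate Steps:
S(G) = 0
u = 1/128 ≈ 0.0078125
(126 + S(U))*u = (126 + 0)*(1/128) = 126*(1/128) = 63/64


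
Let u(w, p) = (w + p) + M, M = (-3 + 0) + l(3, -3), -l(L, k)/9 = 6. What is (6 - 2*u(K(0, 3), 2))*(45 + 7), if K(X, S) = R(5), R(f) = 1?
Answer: 5928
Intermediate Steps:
K(X, S) = 1
l(L, k) = -54 (l(L, k) = -9*6 = -54)
M = -57 (M = (-3 + 0) - 54 = -3 - 54 = -57)
u(w, p) = -57 + p + w (u(w, p) = (w + p) - 57 = (p + w) - 57 = -57 + p + w)
(6 - 2*u(K(0, 3), 2))*(45 + 7) = (6 - 2*(-57 + 2 + 1))*(45 + 7) = (6 - 2*(-54))*52 = (6 + 108)*52 = 114*52 = 5928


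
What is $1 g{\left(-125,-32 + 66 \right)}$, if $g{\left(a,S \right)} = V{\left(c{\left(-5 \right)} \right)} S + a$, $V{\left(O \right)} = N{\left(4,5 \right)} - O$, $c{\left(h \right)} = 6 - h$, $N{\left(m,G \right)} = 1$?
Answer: $-465$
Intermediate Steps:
$V{\left(O \right)} = 1 - O$
$g{\left(a,S \right)} = a - 10 S$ ($g{\left(a,S \right)} = \left(1 - \left(6 - -5\right)\right) S + a = \left(1 - \left(6 + 5\right)\right) S + a = \left(1 - 11\right) S + a = - 10 S + a = a - 10 S$)
$1 g{\left(-125,-32 + 66 \right)} = 1 \left(-125 - 10 \left(-32 + 66\right)\right) = 1 \left(-125 - 340\right) = 1 \left(-465\right) = -465$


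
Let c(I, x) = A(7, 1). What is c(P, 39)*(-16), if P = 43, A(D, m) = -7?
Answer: 112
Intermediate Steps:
c(I, x) = -7
c(P, 39)*(-16) = -7*(-16) = 112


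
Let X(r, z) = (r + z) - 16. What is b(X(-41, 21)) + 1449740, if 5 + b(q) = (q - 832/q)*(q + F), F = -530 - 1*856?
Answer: 1468063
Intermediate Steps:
X(r, z) = -16 + r + z
F = -1386 (F = -530 - 856 = -1386)
b(q) = -5 + (-1386 + q)*(q - 832/q) (b(q) = -5 + (q - 832/q)*(q - 1386) = -5 + (q - 832/q)*(-1386 + q) = -5 + (-1386 + q)*(q - 832/q))
b(X(-41, 21)) + 1449740 = (-837 + (-16 - 41 + 21)**2 - 1386*(-16 - 41 + 21) + 1153152/(-16 - 41 + 21)) + 1449740 = (-837 + (-36)**2 - 1386*(-36) + 1153152/(-36)) + 1449740 = (-837 + 1296 + 49896 + 1153152*(-1/36)) + 1449740 = (-837 + 1296 + 49896 - 32032) + 1449740 = 18323 + 1449740 = 1468063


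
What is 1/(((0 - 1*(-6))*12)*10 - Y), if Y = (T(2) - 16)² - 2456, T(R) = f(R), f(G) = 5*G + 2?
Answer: 1/3160 ≈ 0.00031646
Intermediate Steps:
f(G) = 2 + 5*G
T(R) = 2 + 5*R
Y = -2440 (Y = ((2 + 5*2) - 16)² - 2456 = ((2 + 10) - 16)² - 2456 = (12 - 16)² - 2456 = (-4)² - 2456 = 16 - 2456 = -2440)
1/(((0 - 1*(-6))*12)*10 - Y) = 1/(((0 - 1*(-6))*12)*10 - 1*(-2440)) = 1/(((0 + 6)*12)*10 + 2440) = 1/((6*12)*10 + 2440) = 1/(72*10 + 2440) = 1/(720 + 2440) = 1/3160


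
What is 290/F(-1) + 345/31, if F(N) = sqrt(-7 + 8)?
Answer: 9335/31 ≈ 301.13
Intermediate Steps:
F(N) = 1 (F(N) = sqrt(1) = 1)
290/F(-1) + 345/31 = 290/1 + 345/31 = 290*1 + 345*(1/31) = 290 + 345/31 = 9335/31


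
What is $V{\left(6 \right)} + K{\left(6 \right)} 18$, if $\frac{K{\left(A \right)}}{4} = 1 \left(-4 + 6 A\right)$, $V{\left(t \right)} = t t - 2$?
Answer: $2338$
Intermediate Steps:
$V{\left(t \right)} = -2 + t^{2}$ ($V{\left(t \right)} = t^{2} - 2 = -2 + t^{2}$)
$K{\left(A \right)} = -16 + 24 A$ ($K{\left(A \right)} = 4 \cdot 1 \left(-4 + 6 A\right) = 4 \left(-4 + 6 A\right) = -16 + 24 A$)
$V{\left(6 \right)} + K{\left(6 \right)} 18 = \left(-2 + 6^{2}\right) + \left(-16 + 24 \cdot 6\right) 18 = \left(-2 + 36\right) + \left(-16 + 144\right) 18 = 34 + 128 \cdot 18 = 34 + 2304 = 2338$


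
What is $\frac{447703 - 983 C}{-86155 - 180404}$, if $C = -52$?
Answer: $- \frac{166273}{88853} \approx -1.8713$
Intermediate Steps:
$\frac{447703 - 983 C}{-86155 - 180404} = \frac{447703 - -51116}{-86155 - 180404} = \frac{447703 + 51116}{-266559} = 498819 \left(- \frac{1}{266559}\right) = - \frac{166273}{88853}$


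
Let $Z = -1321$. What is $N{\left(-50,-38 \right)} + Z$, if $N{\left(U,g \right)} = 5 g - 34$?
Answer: $-1545$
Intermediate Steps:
$N{\left(U,g \right)} = -34 + 5 g$
$N{\left(-50,-38 \right)} + Z = \left(-34 + 5 \left(-38\right)\right) - 1321 = \left(-34 - 190\right) - 1321 = -224 - 1321 = -1545$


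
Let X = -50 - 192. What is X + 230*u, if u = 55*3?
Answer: 37708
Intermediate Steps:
X = -242
u = 165
X + 230*u = -242 + 230*165 = -242 + 37950 = 37708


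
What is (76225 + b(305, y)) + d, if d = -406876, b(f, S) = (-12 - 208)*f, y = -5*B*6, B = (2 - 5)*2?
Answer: -397751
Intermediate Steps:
B = -6 (B = -3*2 = -6)
y = 180 (y = -5*(-6)*6 = 30*6 = 180)
b(f, S) = -220*f
(76225 + b(305, y)) + d = (76225 - 220*305) - 406876 = (76225 - 67100) - 406876 = 9125 - 406876 = -397751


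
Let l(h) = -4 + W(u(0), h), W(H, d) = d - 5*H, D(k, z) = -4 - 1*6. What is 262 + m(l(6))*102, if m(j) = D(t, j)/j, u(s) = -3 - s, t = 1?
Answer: 202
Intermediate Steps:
D(k, z) = -10 (D(k, z) = -4 - 6 = -10)
l(h) = 11 + h (l(h) = -4 + (h - 5*(-3 - 1*0)) = -4 + (h - 5*(-3 + 0)) = -4 + (h - 5*(-3)) = -4 + (h + 15) = -4 + (15 + h) = 11 + h)
m(j) = -10/j
262 + m(l(6))*102 = 262 - 10/(11 + 6)*102 = 262 - 10/17*102 = 262 - 60 = 202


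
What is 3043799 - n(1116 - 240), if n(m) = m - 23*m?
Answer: 3063071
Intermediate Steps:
n(m) = -22*m
3043799 - n(1116 - 240) = 3043799 - (-22)*(1116 - 240) = 3043799 - (-22)*876 = 3043799 - 1*(-19272) = 3043799 + 19272 = 3063071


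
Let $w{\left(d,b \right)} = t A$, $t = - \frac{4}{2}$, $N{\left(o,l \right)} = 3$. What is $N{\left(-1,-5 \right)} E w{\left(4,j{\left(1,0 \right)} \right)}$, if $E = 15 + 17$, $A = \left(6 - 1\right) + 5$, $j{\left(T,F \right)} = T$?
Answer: $-1920$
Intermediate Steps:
$A = 10$ ($A = 5 + 5 = 10$)
$t = -2$ ($t = \left(-4\right) \frac{1}{2} = -2$)
$E = 32$
$w{\left(d,b \right)} = -20$ ($w{\left(d,b \right)} = \left(-2\right) 10 = -20$)
$N{\left(-1,-5 \right)} E w{\left(4,j{\left(1,0 \right)} \right)} = 3 \cdot 32 \left(-20\right) = 96 \left(-20\right) = -1920$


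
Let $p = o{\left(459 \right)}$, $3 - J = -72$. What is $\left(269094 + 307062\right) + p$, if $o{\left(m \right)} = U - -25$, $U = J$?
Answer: $576256$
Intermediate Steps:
$J = 75$ ($J = 3 - -72 = 3 + 72 = 75$)
$U = 75$
$o{\left(m \right)} = 100$ ($o{\left(m \right)} = 75 - -25 = 75 + 25 = 100$)
$p = 100$
$\left(269094 + 307062\right) + p = \left(269094 + 307062\right) + 100 = 576156 + 100 = 576256$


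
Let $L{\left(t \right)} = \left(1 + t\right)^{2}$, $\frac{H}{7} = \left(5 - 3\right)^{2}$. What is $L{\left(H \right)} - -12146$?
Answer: $12987$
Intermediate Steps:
$H = 28$ ($H = 7 \left(5 - 3\right)^{2} = 7 \cdot 2^{2} = 7 \cdot 4 = 28$)
$L{\left(H \right)} - -12146 = \left(1 + 28\right)^{2} - -12146 = 29^{2} + 12146 = 841 + 12146 = 12987$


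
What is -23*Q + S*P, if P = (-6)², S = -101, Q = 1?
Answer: -3659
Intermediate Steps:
P = 36
-23*Q + S*P = -23*1 - 101*36 = -23 - 3636 = -3659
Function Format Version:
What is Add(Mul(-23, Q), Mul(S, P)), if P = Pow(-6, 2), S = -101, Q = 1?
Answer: -3659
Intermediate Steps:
P = 36
Add(Mul(-23, Q), Mul(S, P)) = Add(Mul(-23, 1), Mul(-101, 36)) = Add(-23, -3636) = -3659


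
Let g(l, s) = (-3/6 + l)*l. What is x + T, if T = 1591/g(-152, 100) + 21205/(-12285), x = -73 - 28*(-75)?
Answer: 115349860727/56953260 ≈ 2025.3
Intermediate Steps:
x = 2027 (x = -73 + 2100 = 2027)
g(l, s) = l*(-½ + l) (g(l, s) = (-3*⅙ + l)*l = (-½ + l)*l = l*(-½ + l))
T = -94397293/56953260 (T = 1591/((-152*(-½ - 152))) + 21205/(-12285) = 1591/((-152*(-305/2))) + 21205*(-1/12285) = 1591/23180 - 4241/2457 = -94397293/56953260 ≈ -1.6575)
x + T = 2027 - 94397293/56953260 = 115349860727/56953260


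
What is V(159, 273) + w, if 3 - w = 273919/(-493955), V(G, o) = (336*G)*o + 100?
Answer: 7204262325444/493955 ≈ 1.4585e+7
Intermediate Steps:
V(G, o) = 100 + 336*G*o (V(G, o) = 336*G*o + 100 = 100 + 336*G*o)
w = 1755784/493955 (w = 3 - 273919/(-493955) = 3 - 273919*(-1)/493955 = 3 - 1*(-273919/493955) = 3 + 273919/493955 = 1755784/493955 ≈ 3.5545)
V(159, 273) + w = (100 + 336*159*273) + 1755784/493955 = (100 + 14584752) + 1755784/493955 = 14584852 + 1755784/493955 = 7204262325444/493955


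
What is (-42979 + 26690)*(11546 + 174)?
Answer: -190907080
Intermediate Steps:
(-42979 + 26690)*(11546 + 174) = -16289*11720 = -190907080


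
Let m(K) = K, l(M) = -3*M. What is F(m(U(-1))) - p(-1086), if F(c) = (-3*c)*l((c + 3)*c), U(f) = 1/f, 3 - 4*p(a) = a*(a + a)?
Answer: 2358861/4 ≈ 5.8972e+5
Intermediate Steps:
p(a) = ¾ - a²/2 (p(a) = ¾ - a*(a + a)/4 = ¾ - a*2*a/4 = ¾ - a²/2)
U(f) = 1/f
F(c) = 9*c²*(3 + c) (F(c) = (-3*c)*(-3*(c + 3)*c) = (-3*c)*(-3*(3 + c)*c) = (-3*c)*(-3*c*(3 + c)) = 9*c²*(3 + c))
F(m(U(-1))) - p(-1086) = 9*(1/(-1))²*(3 + 1/(-1)) - (¾ - ½*(-1086)²) = 9*(-1)²*(3 - 1) - (¾ - ½*1179396) = 9*1*2 - (¾ - 589698) = 18 - 1*(-2358789/4) = 18 + 2358789/4 = 2358861/4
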